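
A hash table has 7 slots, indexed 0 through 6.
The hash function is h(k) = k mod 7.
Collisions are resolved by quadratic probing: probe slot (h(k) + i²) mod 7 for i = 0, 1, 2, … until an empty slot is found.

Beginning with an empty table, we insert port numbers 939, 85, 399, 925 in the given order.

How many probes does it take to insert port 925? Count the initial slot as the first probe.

Insert 939: h=1, slot 1 empty -> index 1.
Insert 85: h=1, slot 1 occupied -> index 2.
Insert 399: h=0, slot 0 empty -> index 0.
Insert 925: h=1, slots 1,2 occupied -> index 5.
Table: [399, 939, 85, ∅, ∅, 925, ∅]

3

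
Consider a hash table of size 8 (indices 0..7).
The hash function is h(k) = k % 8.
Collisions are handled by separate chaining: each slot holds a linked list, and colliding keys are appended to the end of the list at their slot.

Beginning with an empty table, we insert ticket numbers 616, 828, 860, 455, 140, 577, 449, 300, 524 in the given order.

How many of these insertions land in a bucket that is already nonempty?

Insert 616: h=0, bucket 0 empty -> new chain.
Insert 828: h=4, bucket 4 empty -> new chain.
Insert 860: h=4, bucket 4 nonempty -> append to chain.
Insert 455: h=7, bucket 7 empty -> new chain.
Insert 140: h=4, bucket 4 nonempty -> append to chain.
Insert 577: h=1, bucket 1 empty -> new chain.
Insert 449: h=1, bucket 1 nonempty -> append to chain.
Insert 300: h=4, bucket 4 nonempty -> append to chain.
Insert 524: h=4, bucket 4 nonempty -> append to chain.
Final buckets:
0: 616
1: 577 -> 449
2: .
3: .
4: 828 -> 860 -> 140 -> 300 -> 524
5: .
6: .
7: 455

5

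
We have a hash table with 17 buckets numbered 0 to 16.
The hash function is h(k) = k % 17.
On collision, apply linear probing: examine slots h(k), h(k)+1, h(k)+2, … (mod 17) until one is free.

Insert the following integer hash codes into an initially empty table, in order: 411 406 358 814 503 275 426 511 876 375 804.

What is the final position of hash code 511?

5

411 hashes to 3; slot 3 is free → place at 3.
406 hashes to 15; slot 15 is free → place at 15.
358 hashes to 1; slot 1 is free → place at 1.
814 hashes to 15; 15 taken → place at 16.
503 hashes to 10; slot 10 is free → place at 10.
275 hashes to 3; 3 taken → place at 4.
426 hashes to 1; 1 taken → place at 2.
511 hashes to 1; 1,2,3,4 taken → place at 5.
876 hashes to 9; slot 9 is free → place at 9.
375 hashes to 1; 1,2,3,4,5 taken → place at 6.
804 hashes to 5; 5,6 taken → place at 7.
Table: [-, 358, 426, 411, 275, 511, 375, 804, -, 876, 503, -, -, -, -, 406, 814]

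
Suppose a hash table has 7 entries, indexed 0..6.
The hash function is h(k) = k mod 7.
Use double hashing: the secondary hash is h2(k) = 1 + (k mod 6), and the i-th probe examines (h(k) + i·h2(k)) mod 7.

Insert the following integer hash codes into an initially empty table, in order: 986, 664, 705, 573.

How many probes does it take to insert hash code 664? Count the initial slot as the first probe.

Insert 986: h=6, slot 6 empty -> index 6.
Insert 664: h=6, h2=5, slot 6 occupied -> index 4.
Insert 705: h=5, slot 5 empty -> index 5.
Insert 573: h=6, h2=4, slot 6 occupied -> index 3.
Table: [-, -, -, 573, 664, 705, 986]

2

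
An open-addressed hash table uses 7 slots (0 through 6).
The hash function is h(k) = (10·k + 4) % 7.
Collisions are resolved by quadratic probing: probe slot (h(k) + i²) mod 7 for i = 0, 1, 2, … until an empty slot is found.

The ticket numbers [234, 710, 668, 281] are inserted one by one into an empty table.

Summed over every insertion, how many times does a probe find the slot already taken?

Insert 234: h=6, slot 6 empty → index 6.
Insert 710: h=6, slot 6 occupied → index 0.
Insert 668: h=6, slots 6,0 occupied → index 3.
Insert 281: h=0, slot 0 occupied → index 1.
Table: [710, 281, —, 668, —, —, 234]

4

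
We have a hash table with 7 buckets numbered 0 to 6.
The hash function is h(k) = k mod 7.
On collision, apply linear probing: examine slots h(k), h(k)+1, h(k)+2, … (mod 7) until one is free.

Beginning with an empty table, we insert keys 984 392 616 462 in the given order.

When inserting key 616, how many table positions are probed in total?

2

Insert 984: h=4, slot 4 empty -> index 4.
Insert 392: h=0, slot 0 empty -> index 0.
Insert 616: h=0, slot 0 occupied -> index 1.
Insert 462: h=0, slots 0,1 occupied -> index 2.
Table: [392, 616, 462, ., 984, ., .]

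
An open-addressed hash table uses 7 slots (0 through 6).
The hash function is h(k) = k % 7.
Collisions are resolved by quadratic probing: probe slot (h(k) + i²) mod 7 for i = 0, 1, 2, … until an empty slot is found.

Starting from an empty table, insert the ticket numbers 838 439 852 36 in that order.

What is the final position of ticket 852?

2

838 hashes to 5; slot 5 is free → place at 5.
439 hashes to 5; 5 taken → place at 6.
852 hashes to 5; 5,6 taken → place at 2.
36 hashes to 1; slot 1 is free → place at 1.
Table: [., 36, 852, ., ., 838, 439]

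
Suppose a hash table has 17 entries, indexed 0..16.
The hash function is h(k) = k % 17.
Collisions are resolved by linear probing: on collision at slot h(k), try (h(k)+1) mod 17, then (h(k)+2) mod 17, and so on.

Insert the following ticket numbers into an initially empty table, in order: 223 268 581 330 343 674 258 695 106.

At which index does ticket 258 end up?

5

223 hashes to 2; slot 2 is free => place at 2.
268 hashes to 13; slot 13 is free => place at 13.
581 hashes to 3; slot 3 is free => place at 3.
330 hashes to 7; slot 7 is free => place at 7.
343 hashes to 3; 3 taken => place at 4.
674 hashes to 11; slot 11 is free => place at 11.
258 hashes to 3; 3,4 taken => place at 5.
695 hashes to 15; slot 15 is free => place at 15.
106 hashes to 4; 4,5 taken => place at 6.
Table: [—, —, 223, 581, 343, 258, 106, 330, —, —, —, 674, —, 268, —, 695, —]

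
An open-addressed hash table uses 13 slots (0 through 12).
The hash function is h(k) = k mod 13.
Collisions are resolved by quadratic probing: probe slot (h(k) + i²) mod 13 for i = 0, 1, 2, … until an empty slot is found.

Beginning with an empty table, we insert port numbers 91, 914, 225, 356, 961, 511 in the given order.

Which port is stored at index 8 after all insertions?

511

91 hashes to 0; slot 0 is free -> place at 0.
914 hashes to 4; slot 4 is free -> place at 4.
225 hashes to 4; 4 taken -> place at 5.
356 hashes to 5; 5 taken -> place at 6.
961 hashes to 12; slot 12 is free -> place at 12.
511 hashes to 4; 4,5 taken -> place at 8.
Table: [91, _, _, _, 914, 225, 356, _, 511, _, _, _, 961]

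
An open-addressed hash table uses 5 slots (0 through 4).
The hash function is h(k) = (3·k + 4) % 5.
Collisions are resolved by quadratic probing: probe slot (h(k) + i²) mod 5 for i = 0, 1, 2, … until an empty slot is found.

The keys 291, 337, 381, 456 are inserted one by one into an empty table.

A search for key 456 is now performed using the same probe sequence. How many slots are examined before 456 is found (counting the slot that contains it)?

3

291 hashes to 2; slot 2 is free => place at 2.
337 hashes to 0; slot 0 is free => place at 0.
381 hashes to 2; 2 taken => place at 3.
456 hashes to 2; 2,3 taken => place at 1.
Table: [337, 456, 291, 381, .]
Lookup 456: h=2, probe 2,3,1 → found at 1.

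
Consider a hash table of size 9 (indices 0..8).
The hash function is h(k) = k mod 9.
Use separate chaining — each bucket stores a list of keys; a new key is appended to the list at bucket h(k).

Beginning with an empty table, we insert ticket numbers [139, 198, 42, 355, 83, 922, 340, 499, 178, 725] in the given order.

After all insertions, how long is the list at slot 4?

4

139 → bucket 4
198 → bucket 0
42 → bucket 6
355 → bucket 4 (collision)
83 → bucket 2
922 → bucket 4 (collision)
340 → bucket 7
499 → bucket 4 (collision)
178 → bucket 7 (collision)
725 → bucket 5
Final buckets:
0: 198
1: -
2: 83
3: -
4: 139 -> 355 -> 922 -> 499
5: 725
6: 42
7: 340 -> 178
8: -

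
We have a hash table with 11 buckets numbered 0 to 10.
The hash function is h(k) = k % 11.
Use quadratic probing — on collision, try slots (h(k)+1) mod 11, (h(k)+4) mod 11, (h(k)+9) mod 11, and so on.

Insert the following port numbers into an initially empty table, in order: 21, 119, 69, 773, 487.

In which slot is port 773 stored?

4

21 hashes to 10; slot 10 is free => place at 10.
119 hashes to 9; slot 9 is free => place at 9.
69 hashes to 3; slot 3 is free => place at 3.
773 hashes to 3; 3 taken => place at 4.
487 hashes to 3; 3,4 taken => place at 7.
Table: [-, -, -, 69, 773, -, -, 487, -, 119, 21]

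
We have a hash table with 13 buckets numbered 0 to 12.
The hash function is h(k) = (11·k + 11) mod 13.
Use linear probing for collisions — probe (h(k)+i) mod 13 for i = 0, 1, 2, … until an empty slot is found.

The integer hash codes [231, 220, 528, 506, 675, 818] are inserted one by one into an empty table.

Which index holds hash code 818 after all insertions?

231: h=4 => slot 4
220: h=0 => slot 0
528: h=8 => slot 8
506: h=0, probe 0,1 => slot 1
675: h=0, probe 0,1,2 => slot 2
818: h=0, probe 0,1,2,3 => slot 3
Table: [220, 506, 675, 818, 231, ∅, ∅, ∅, 528, ∅, ∅, ∅, ∅]

3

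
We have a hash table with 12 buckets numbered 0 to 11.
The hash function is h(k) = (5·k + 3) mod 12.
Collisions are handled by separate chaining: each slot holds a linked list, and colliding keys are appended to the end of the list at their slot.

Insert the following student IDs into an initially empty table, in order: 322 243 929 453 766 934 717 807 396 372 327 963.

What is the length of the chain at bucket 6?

Insert 322: h=5, bucket 5 empty -> new chain.
Insert 243: h=6, bucket 6 empty -> new chain.
Insert 929: h=4, bucket 4 empty -> new chain.
Insert 453: h=0, bucket 0 empty -> new chain.
Insert 766: h=5, bucket 5 nonempty -> append to chain.
Insert 934: h=5, bucket 5 nonempty -> append to chain.
Insert 717: h=0, bucket 0 nonempty -> append to chain.
Insert 807: h=6, bucket 6 nonempty -> append to chain.
Insert 396: h=3, bucket 3 empty -> new chain.
Insert 372: h=3, bucket 3 nonempty -> append to chain.
Insert 327: h=6, bucket 6 nonempty -> append to chain.
Insert 963: h=6, bucket 6 nonempty -> append to chain.
Final buckets:
0: 453 -> 717
1: _
2: _
3: 396 -> 372
4: 929
5: 322 -> 766 -> 934
6: 243 -> 807 -> 327 -> 963
7: _
8: _
9: _
10: _
11: _

4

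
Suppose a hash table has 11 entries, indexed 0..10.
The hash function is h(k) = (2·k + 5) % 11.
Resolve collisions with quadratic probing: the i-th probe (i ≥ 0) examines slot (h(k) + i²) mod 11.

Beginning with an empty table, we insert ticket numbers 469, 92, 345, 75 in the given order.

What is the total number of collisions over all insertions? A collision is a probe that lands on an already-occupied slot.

1

Insert 469: h=8, slot 8 empty -> index 8.
Insert 92: h=2, slot 2 empty -> index 2.
Insert 345: h=2, slot 2 occupied -> index 3.
Insert 75: h=1, slot 1 empty -> index 1.
Table: [∅, 75, 92, 345, ∅, ∅, ∅, ∅, 469, ∅, ∅]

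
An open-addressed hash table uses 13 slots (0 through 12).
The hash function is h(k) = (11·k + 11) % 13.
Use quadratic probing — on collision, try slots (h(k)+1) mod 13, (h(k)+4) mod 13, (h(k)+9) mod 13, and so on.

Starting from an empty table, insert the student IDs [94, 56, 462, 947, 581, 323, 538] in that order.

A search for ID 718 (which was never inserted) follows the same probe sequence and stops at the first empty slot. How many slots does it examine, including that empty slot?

3

94: h=5 => slot 5
56: h=3 => slot 3
462: h=10 => slot 10
947: h=2 => slot 2
581: h=6 => slot 6
323: h=2, probe 2,3,6,11 => slot 11
538: h=1 => slot 1
Table: [∅, 538, 947, 56, ∅, 94, 581, ∅, ∅, ∅, 462, 323, ∅]
Lookup 718: h=5, probe 5,6,9 → slot 9 empty, not found.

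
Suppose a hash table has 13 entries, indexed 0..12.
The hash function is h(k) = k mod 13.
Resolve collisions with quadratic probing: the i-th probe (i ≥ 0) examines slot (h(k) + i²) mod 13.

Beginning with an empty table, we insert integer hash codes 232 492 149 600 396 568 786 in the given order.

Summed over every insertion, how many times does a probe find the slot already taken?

4

Insert 232: h=11, slot 11 empty => index 11.
Insert 492: h=11, slot 11 occupied => index 12.
Insert 149: h=6, slot 6 empty => index 6.
Insert 600: h=2, slot 2 empty => index 2.
Insert 396: h=6, slot 6 occupied => index 7.
Insert 568: h=9, slot 9 empty => index 9.
Insert 786: h=6, slots 6,7 occupied => index 10.
Table: [—, —, 600, —, —, —, 149, 396, —, 568, 786, 232, 492]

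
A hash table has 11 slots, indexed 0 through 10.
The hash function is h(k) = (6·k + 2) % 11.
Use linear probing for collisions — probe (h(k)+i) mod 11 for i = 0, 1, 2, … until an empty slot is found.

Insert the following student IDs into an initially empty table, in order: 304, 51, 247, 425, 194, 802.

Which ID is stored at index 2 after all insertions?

425

304: h=0 → slot 0
51: h=0, probe 0,1 → slot 1
247: h=10 → slot 10
425: h=0, probe 0,1,2 → slot 2
194: h=0, probe 0,1,2,3 → slot 3
802: h=7 → slot 7
Table: [304, 51, 425, 194, ., ., ., 802, ., ., 247]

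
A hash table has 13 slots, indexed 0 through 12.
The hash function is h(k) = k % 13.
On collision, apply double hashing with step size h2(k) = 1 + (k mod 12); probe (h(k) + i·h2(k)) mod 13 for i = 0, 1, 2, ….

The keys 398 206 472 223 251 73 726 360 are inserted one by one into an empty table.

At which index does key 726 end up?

398: h=8 -> slot 8
206: h=11 -> slot 11
472: h=4 -> slot 4
223: h=2 -> slot 2
251: h=4, h2=12, probe 4,3 -> slot 3
73: h=8, h2=2, probe 8,10 -> slot 10
726: h=11, h2=7, probe 11,5 -> slot 5
360: h=9 -> slot 9
Table: [∅, ∅, 223, 251, 472, 726, ∅, ∅, 398, 360, 73, 206, ∅]

5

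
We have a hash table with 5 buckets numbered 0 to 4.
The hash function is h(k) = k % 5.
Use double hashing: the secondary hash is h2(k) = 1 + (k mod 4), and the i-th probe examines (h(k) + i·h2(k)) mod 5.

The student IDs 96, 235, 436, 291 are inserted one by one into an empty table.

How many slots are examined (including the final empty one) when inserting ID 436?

96: h=1 => slot 1
235: h=0 => slot 0
436: h=1, h2=1, probe 1,2 => slot 2
291: h=1, h2=4, probe 1,0,4 => slot 4
Table: [235, 96, 436, -, 291]

2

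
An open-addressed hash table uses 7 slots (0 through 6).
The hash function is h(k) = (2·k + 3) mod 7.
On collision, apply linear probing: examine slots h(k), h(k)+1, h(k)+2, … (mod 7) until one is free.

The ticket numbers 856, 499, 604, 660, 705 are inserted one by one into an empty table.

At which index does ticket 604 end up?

2

Insert 856: h=0, slot 0 empty => index 0.
Insert 499: h=0, slot 0 occupied => index 1.
Insert 604: h=0, slots 0,1 occupied => index 2.
Insert 660: h=0, slots 0,1,2 occupied => index 3.
Insert 705: h=6, slot 6 empty => index 6.
Table: [856, 499, 604, 660, ∅, ∅, 705]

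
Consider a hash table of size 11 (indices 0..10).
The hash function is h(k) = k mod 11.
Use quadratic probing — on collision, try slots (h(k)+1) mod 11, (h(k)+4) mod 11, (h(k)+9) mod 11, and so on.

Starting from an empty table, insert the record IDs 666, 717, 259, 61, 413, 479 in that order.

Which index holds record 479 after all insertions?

666 hashes to 6; slot 6 is free => place at 6.
717 hashes to 2; slot 2 is free => place at 2.
259 hashes to 6; 6 taken => place at 7.
61 hashes to 6; 6,7 taken => place at 10.
413 hashes to 6; 6,7,10 taken => place at 4.
479 hashes to 6; 6,7,10,4 taken => place at 0.
Table: [479, —, 717, —, 413, —, 666, 259, —, —, 61]

0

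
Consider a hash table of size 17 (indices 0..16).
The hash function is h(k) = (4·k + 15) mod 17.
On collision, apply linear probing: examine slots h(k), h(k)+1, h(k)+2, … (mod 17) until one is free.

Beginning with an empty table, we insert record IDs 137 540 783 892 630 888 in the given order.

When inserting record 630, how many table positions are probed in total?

137 hashes to 2; slot 2 is free → place at 2.
540 hashes to 16; slot 16 is free → place at 16.
783 hashes to 2; 2 taken → place at 3.
892 hashes to 13; slot 13 is free → place at 13.
630 hashes to 2; 2,3 taken → place at 4.
888 hashes to 14; slot 14 is free → place at 14.
Table: [-, -, 137, 783, 630, -, -, -, -, -, -, -, -, 892, 888, -, 540]

3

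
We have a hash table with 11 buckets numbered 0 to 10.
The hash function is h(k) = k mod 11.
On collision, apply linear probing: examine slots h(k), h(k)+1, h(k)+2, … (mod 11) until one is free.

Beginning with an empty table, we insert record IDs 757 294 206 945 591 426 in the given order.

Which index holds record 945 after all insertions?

0

Insert 757: h=9, slot 9 empty → index 9.
Insert 294: h=8, slot 8 empty → index 8.
Insert 206: h=8, slots 8,9 occupied → index 10.
Insert 945: h=10, slot 10 occupied → index 0.
Insert 591: h=8, slots 8,9,10,0 occupied → index 1.
Insert 426: h=8, slots 8,9,10,0,1 occupied → index 2.
Table: [945, 591, 426, —, —, —, —, —, 294, 757, 206]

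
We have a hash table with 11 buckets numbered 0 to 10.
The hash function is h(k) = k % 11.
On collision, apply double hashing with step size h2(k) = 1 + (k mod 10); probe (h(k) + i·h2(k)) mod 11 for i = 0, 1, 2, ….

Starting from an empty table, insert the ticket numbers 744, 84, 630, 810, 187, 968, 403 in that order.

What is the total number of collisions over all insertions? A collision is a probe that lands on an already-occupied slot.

Insert 744: h=7, slot 7 empty -> index 7.
Insert 84: h=7, h2=5, slot 7 occupied -> index 1.
Insert 630: h=3, slot 3 empty -> index 3.
Insert 810: h=7, h2=1, slot 7 occupied -> index 8.
Insert 187: h=0, slot 0 empty -> index 0.
Insert 968: h=0, h2=9, slot 0 occupied -> index 9.
Insert 403: h=7, h2=4, slots 7,0 occupied -> index 4.
Table: [187, 84, _, 630, 403, _, _, 744, 810, 968, _]

5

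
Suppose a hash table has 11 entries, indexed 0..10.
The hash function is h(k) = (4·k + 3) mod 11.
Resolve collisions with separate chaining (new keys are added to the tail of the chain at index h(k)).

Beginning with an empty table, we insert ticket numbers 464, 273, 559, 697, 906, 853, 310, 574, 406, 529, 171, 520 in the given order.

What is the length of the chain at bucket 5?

2

464 → bucket 0
273 → bucket 6
559 → bucket 6 (collision)
697 → bucket 8
906 → bucket 8 (collision)
853 → bucket 5
310 → bucket 0 (collision)
574 → bucket 0 (collision)
406 → bucket 10
529 → bucket 7
171 → bucket 5 (collision)
520 → bucket 4
Final buckets:
0: 464 -> 310 -> 574
1: .
2: .
3: .
4: 520
5: 853 -> 171
6: 273 -> 559
7: 529
8: 697 -> 906
9: .
10: 406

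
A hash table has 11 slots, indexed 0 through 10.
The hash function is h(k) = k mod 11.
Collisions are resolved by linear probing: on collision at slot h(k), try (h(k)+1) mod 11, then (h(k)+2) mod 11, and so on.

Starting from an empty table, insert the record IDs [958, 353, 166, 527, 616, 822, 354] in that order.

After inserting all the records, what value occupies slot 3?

Insert 958: h=1, slot 1 empty → index 1.
Insert 353: h=1, slot 1 occupied → index 2.
Insert 166: h=1, slots 1,2 occupied → index 3.
Insert 527: h=10, slot 10 empty → index 10.
Insert 616: h=0, slot 0 empty → index 0.
Insert 822: h=8, slot 8 empty → index 8.
Insert 354: h=2, slots 2,3 occupied → index 4.
Table: [616, 958, 353, 166, 354, ∅, ∅, ∅, 822, ∅, 527]

166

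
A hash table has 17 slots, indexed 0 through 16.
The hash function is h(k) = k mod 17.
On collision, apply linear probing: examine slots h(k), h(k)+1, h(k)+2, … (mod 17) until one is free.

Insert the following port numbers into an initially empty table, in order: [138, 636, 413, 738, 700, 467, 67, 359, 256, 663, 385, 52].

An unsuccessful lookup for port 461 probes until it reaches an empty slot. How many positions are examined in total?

9

138 hashes to 2; slot 2 is free → place at 2.
636 hashes to 7; slot 7 is free → place at 7.
413 hashes to 5; slot 5 is free → place at 5.
738 hashes to 7; 7 taken → place at 8.
700 hashes to 3; slot 3 is free → place at 3.
467 hashes to 8; 8 taken → place at 9.
67 hashes to 16; slot 16 is free → place at 16.
359 hashes to 2; 2,3 taken → place at 4.
256 hashes to 1; slot 1 is free → place at 1.
663 hashes to 0; slot 0 is free → place at 0.
385 hashes to 11; slot 11 is free → place at 11.
52 hashes to 1; 1,2,3,4,5 taken → place at 6.
Table: [663, 256, 138, 700, 359, 413, 52, 636, 738, 467, _, 385, _, _, _, _, 67]
Lookup 461: h=2, probe 2,3,4,5,6,7,8,9,10 → slot 10 empty, not found.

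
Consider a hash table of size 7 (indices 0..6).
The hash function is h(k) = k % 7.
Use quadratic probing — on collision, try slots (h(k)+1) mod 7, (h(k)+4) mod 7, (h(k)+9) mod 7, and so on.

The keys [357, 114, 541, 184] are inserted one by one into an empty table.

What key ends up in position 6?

184

357: h=0 → slot 0
114: h=2 → slot 2
541: h=2, probe 2,3 → slot 3
184: h=2, probe 2,3,6 → slot 6
Table: [357, -, 114, 541, -, -, 184]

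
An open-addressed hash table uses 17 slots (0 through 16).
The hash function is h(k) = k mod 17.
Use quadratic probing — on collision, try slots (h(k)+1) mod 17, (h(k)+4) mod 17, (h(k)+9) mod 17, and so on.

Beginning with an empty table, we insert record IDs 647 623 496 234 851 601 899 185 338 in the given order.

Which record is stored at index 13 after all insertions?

647: h=1 -> slot 1
623: h=11 -> slot 11
496: h=3 -> slot 3
234: h=13 -> slot 13
851: h=1, probe 1,2 -> slot 2
601: h=6 -> slot 6
899: h=15 -> slot 15
185: h=15, probe 15,16 -> slot 16
338: h=15, probe 15,16,2,7 -> slot 7
Table: [—, 647, 851, 496, —, —, 601, 338, —, —, —, 623, —, 234, —, 899, 185]

234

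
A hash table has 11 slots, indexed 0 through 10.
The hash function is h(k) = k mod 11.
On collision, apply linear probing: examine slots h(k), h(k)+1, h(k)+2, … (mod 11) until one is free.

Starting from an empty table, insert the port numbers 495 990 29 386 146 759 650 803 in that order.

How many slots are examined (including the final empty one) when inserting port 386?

2

Insert 495: h=0, slot 0 empty => index 0.
Insert 990: h=0, slot 0 occupied => index 1.
Insert 29: h=7, slot 7 empty => index 7.
Insert 386: h=1, slot 1 occupied => index 2.
Insert 146: h=3, slot 3 empty => index 3.
Insert 759: h=0, slots 0,1,2,3 occupied => index 4.
Insert 650: h=1, slots 1,2,3,4 occupied => index 5.
Insert 803: h=0, slots 0,1,2,3,4,5 occupied => index 6.
Table: [495, 990, 386, 146, 759, 650, 803, 29, _, _, _]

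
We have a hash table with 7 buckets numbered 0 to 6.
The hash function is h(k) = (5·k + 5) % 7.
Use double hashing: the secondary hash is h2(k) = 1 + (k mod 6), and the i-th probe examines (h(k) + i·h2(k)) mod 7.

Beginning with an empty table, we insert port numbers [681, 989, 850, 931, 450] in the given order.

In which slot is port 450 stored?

2

681: h=1 => slot 1
989: h=1, h2=6, probe 1,0 => slot 0
850: h=6 => slot 6
931: h=5 => slot 5
450: h=1, h2=1, probe 1,2 => slot 2
Table: [989, 681, 450, _, _, 931, 850]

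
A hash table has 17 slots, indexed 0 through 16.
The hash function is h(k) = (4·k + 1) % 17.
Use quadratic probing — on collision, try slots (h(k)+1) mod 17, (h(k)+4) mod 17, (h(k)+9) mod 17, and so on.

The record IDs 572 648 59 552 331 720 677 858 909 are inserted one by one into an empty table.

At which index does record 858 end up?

572 hashes to 11; slot 11 is free → place at 11.
648 hashes to 9; slot 9 is free → place at 9.
59 hashes to 16; slot 16 is free → place at 16.
552 hashes to 16; 16 taken → place at 0.
331 hashes to 16; 16,0 taken → place at 3.
720 hashes to 8; slot 8 is free → place at 8.
677 hashes to 6; slot 6 is free → place at 6.
858 hashes to 16; 16,0,3,8 taken → place at 15.
909 hashes to 16; 16,0,3,8,15 taken → place at 7.
Table: [552, ∅, ∅, 331, ∅, ∅, 677, 909, 720, 648, ∅, 572, ∅, ∅, ∅, 858, 59]

15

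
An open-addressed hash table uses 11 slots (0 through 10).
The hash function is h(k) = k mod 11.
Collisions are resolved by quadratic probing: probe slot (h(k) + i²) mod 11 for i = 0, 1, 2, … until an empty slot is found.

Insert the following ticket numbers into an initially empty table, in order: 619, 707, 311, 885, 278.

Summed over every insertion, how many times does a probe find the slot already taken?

6

619: h=3 → slot 3
707: h=3, probe 3,4 → slot 4
311: h=3, probe 3,4,7 → slot 7
885: h=5 → slot 5
278: h=3, probe 3,4,7,1 → slot 1
Table: [∅, 278, ∅, 619, 707, 885, ∅, 311, ∅, ∅, ∅]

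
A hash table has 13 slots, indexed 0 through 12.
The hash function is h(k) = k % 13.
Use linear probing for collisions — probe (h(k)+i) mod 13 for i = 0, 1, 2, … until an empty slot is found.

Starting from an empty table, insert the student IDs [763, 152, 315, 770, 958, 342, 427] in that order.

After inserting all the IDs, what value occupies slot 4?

763 hashes to 9; slot 9 is free → place at 9.
152 hashes to 9; 9 taken → place at 10.
315 hashes to 3; slot 3 is free → place at 3.
770 hashes to 3; 3 taken → place at 4.
958 hashes to 9; 9,10 taken → place at 11.
342 hashes to 4; 4 taken → place at 5.
427 hashes to 11; 11 taken → place at 12.
Table: [∅, ∅, ∅, 315, 770, 342, ∅, ∅, ∅, 763, 152, 958, 427]

770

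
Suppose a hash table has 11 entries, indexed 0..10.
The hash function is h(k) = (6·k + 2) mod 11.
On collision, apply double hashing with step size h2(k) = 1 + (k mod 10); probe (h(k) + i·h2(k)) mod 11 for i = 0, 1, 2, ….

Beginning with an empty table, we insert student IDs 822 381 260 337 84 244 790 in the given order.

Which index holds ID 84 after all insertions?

5

Insert 822: h=6, slot 6 empty => index 6.
Insert 381: h=0, slot 0 empty => index 0.
Insert 260: h=0, h2=1, slot 0 occupied => index 1.
Insert 337: h=0, h2=8, slot 0 occupied => index 8.
Insert 84: h=0, h2=5, slot 0 occupied => index 5.
Insert 244: h=3, slot 3 empty => index 3.
Insert 790: h=1, h2=1, slot 1 occupied => index 2.
Table: [381, 260, 790, 244, —, 84, 822, —, 337, —, —]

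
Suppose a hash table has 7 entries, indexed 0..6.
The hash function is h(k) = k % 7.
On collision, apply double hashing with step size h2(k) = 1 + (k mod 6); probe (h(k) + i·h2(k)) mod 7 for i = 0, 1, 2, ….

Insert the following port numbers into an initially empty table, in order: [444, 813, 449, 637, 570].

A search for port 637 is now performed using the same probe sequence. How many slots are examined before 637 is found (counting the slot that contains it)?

444 hashes to 3; slot 3 is free -> place at 3.
813 hashes to 1; slot 1 is free -> place at 1.
449 hashes to 1, h2=6; 1 taken -> place at 0.
637 hashes to 0, h2=2; 0 taken -> place at 2.
570 hashes to 3, h2=1; 3 taken -> place at 4.
Table: [449, 813, 637, 444, 570, -, -]
Lookup 637: h=0, h2=2, probe 0,2 → found at 2.

2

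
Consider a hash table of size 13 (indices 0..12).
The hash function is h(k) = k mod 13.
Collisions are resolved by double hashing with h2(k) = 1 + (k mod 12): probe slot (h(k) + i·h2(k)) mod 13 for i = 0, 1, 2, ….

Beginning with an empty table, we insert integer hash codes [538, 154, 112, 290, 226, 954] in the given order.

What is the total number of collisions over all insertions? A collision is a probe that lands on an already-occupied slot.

2

Insert 538: h=5, slot 5 empty -> index 5.
Insert 154: h=11, slot 11 empty -> index 11.
Insert 112: h=8, slot 8 empty -> index 8.
Insert 290: h=4, slot 4 empty -> index 4.
Insert 226: h=5, h2=11, slot 5 occupied -> index 3.
Insert 954: h=5, h2=7, slot 5 occupied -> index 12.
Table: [_, _, _, 226, 290, 538, _, _, 112, _, _, 154, 954]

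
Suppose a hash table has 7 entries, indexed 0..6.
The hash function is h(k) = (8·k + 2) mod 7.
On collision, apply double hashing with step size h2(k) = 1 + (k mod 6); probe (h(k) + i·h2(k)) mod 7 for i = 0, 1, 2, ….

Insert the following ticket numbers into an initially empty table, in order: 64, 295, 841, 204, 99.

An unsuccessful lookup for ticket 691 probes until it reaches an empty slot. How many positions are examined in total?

2

64: h=3 -> slot 3
295: h=3, h2=2, probe 3,5 -> slot 5
841: h=3, h2=2, probe 3,5,0 -> slot 0
204: h=3, h2=1, probe 3,4 -> slot 4
99: h=3, h2=4, probe 3,0,4,1 -> slot 1
Table: [841, 99, ∅, 64, 204, 295, ∅]
Lookup 691: h=0, h2=2, probe 0,2 → slot 2 empty, not found.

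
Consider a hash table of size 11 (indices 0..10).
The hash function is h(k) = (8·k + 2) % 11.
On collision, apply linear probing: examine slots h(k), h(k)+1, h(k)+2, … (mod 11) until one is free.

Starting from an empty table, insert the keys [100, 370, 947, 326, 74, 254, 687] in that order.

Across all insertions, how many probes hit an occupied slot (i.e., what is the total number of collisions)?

100 hashes to 10; slot 10 is free → place at 10.
370 hashes to 3; slot 3 is free → place at 3.
947 hashes to 10; 10 taken → place at 0.
326 hashes to 3; 3 taken → place at 4.
74 hashes to 0; 0 taken → place at 1.
254 hashes to 10; 10,0,1 taken → place at 2.
687 hashes to 9; slot 9 is free → place at 9.
Table: [947, 74, 254, 370, 326, ., ., ., ., 687, 100]

6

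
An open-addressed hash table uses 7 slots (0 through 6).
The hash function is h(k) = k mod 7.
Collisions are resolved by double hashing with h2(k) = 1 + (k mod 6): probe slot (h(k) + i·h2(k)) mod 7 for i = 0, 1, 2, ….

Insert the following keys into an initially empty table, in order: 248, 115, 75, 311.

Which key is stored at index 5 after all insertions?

115

Insert 248: h=3, slot 3 empty -> index 3.
Insert 115: h=3, h2=2, slot 3 occupied -> index 5.
Insert 75: h=5, h2=4, slot 5 occupied -> index 2.
Insert 311: h=3, h2=6, slots 3,2 occupied -> index 1.
Table: [—, 311, 75, 248, —, 115, —]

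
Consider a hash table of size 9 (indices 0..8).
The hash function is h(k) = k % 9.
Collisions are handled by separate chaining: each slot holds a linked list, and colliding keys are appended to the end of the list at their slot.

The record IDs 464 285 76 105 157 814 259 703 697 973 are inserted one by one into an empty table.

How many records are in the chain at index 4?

4

464 → bucket 5
285 → bucket 6
76 → bucket 4
105 → bucket 6 (collision)
157 → bucket 4 (collision)
814 → bucket 4 (collision)
259 → bucket 7
703 → bucket 1
697 → bucket 4 (collision)
973 → bucket 1 (collision)
Final buckets:
0: ∅
1: 703 -> 973
2: ∅
3: ∅
4: 76 -> 157 -> 814 -> 697
5: 464
6: 285 -> 105
7: 259
8: ∅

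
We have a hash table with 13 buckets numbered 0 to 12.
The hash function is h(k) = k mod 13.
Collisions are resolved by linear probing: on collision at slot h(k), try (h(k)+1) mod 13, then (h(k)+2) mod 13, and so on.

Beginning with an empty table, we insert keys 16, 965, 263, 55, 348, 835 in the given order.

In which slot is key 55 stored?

16 hashes to 3; slot 3 is free → place at 3.
965 hashes to 3; 3 taken → place at 4.
263 hashes to 3; 3,4 taken → place at 5.
55 hashes to 3; 3,4,5 taken → place at 6.
348 hashes to 10; slot 10 is free → place at 10.
835 hashes to 3; 3,4,5,6 taken → place at 7.
Table: [., ., ., 16, 965, 263, 55, 835, ., ., 348, ., .]

6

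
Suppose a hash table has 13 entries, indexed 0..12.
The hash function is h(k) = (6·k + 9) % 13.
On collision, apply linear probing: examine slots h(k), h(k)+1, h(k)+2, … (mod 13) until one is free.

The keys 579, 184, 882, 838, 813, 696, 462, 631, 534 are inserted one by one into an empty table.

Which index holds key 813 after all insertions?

Insert 579: h=12, slot 12 empty => index 12.
Insert 184: h=8, slot 8 empty => index 8.
Insert 882: h=10, slot 10 empty => index 10.
Insert 838: h=6, slot 6 empty => index 6.
Insert 813: h=12, slot 12 occupied => index 0.
Insert 696: h=12, slots 12,0 occupied => index 1.
Insert 462: h=12, slots 12,0,1 occupied => index 2.
Insert 631: h=12, slots 12,0,1,2 occupied => index 3.
Insert 534: h=2, slots 2,3 occupied => index 4.
Table: [813, 696, 462, 631, 534, _, 838, _, 184, _, 882, _, 579]

0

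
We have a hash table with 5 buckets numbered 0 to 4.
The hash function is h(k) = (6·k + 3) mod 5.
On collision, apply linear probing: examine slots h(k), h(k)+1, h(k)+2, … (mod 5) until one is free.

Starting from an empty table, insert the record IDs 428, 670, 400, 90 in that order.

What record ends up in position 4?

428: h=1 => slot 1
670: h=3 => slot 3
400: h=3, probe 3,4 => slot 4
90: h=3, probe 3,4,0 => slot 0
Table: [90, 428, -, 670, 400]

400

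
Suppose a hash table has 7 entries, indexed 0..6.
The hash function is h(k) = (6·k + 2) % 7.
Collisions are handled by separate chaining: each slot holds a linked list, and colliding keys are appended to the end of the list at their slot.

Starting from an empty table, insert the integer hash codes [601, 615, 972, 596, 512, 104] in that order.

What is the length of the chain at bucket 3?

601 → bucket 3
615 → bucket 3 (collision)
972 → bucket 3 (collision)
596 → bucket 1
512 → bucket 1 (collision)
104 → bucket 3 (collision)
Final buckets:
0: .
1: 596 -> 512
2: .
3: 601 -> 615 -> 972 -> 104
4: .
5: .
6: .

4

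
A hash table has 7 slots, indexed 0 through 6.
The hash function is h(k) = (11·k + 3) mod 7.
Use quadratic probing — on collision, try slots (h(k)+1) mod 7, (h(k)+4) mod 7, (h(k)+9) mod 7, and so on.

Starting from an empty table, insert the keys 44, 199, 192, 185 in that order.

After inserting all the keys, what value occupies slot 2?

44 hashes to 4; slot 4 is free => place at 4.
199 hashes to 1; slot 1 is free => place at 1.
192 hashes to 1; 1 taken => place at 2.
185 hashes to 1; 1,2 taken => place at 5.
Table: [_, 199, 192, _, 44, 185, _]

192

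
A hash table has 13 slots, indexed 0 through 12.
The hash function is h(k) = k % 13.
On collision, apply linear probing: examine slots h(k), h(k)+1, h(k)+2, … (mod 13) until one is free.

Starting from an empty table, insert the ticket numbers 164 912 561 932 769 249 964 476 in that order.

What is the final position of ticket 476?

Insert 164: h=8, slot 8 empty => index 8.
Insert 912: h=2, slot 2 empty => index 2.
Insert 561: h=2, slot 2 occupied => index 3.
Insert 932: h=9, slot 9 empty => index 9.
Insert 769: h=2, slots 2,3 occupied => index 4.
Insert 249: h=2, slots 2,3,4 occupied => index 5.
Insert 964: h=2, slots 2,3,4,5 occupied => index 6.
Insert 476: h=8, slots 8,9 occupied => index 10.
Table: [—, —, 912, 561, 769, 249, 964, —, 164, 932, 476, —, —]

10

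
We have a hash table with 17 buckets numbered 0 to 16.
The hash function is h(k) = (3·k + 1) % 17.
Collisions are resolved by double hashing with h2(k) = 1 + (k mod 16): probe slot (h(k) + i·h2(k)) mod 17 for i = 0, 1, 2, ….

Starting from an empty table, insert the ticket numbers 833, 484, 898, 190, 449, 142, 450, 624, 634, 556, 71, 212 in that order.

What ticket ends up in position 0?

71

833 hashes to 1; slot 1 is free => place at 1.
484 hashes to 8; slot 8 is free => place at 8.
898 hashes to 9; slot 9 is free => place at 9.
190 hashes to 10; slot 10 is free => place at 10.
449 hashes to 5; slot 5 is free => place at 5.
142 hashes to 2; slot 2 is free => place at 2.
450 hashes to 8, h2=3; 8 taken => place at 11.
624 hashes to 3; slot 3 is free => place at 3.
634 hashes to 16; slot 16 is free => place at 16.
556 hashes to 3, h2=13; 3,16 taken => place at 12.
71 hashes to 10, h2=8; 10,1,9 taken => place at 0.
212 hashes to 8, h2=5; 8 taken => place at 13.
Table: [71, 833, 142, 624, ∅, 449, ∅, ∅, 484, 898, 190, 450, 556, 212, ∅, ∅, 634]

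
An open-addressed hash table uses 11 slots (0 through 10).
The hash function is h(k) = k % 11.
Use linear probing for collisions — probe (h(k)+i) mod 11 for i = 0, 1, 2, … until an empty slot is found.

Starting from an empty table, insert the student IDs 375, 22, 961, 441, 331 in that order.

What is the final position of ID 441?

2

375: h=1 => slot 1
22: h=0 => slot 0
961: h=4 => slot 4
441: h=1, probe 1,2 => slot 2
331: h=1, probe 1,2,3 => slot 3
Table: [22, 375, 441, 331, 961, -, -, -, -, -, -]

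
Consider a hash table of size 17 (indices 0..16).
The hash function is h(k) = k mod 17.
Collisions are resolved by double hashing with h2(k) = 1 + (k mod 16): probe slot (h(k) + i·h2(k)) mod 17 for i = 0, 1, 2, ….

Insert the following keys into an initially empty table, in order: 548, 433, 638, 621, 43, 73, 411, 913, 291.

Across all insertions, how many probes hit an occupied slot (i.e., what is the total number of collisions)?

548: h=4 => slot 4
433: h=8 => slot 8
638: h=9 => slot 9
621: h=9, h2=14, probe 9,6 => slot 6
43: h=9, h2=12, probe 9,4,16 => slot 16
73: h=5 => slot 5
411: h=3 => slot 3
913: h=12 => slot 12
291: h=2 => slot 2
Table: [-, -, 291, 411, 548, 73, 621, -, 433, 638, -, -, 913, -, -, -, 43]

3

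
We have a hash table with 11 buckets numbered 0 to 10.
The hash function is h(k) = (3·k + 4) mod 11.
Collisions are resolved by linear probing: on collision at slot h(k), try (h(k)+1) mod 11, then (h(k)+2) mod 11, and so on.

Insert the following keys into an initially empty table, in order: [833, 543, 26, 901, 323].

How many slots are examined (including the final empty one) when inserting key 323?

833: h=6 -> slot 6
543: h=5 -> slot 5
26: h=5, probe 5,6,7 -> slot 7
901: h=1 -> slot 1
323: h=5, probe 5,6,7,8 -> slot 8
Table: [—, 901, —, —, —, 543, 833, 26, 323, —, —]

4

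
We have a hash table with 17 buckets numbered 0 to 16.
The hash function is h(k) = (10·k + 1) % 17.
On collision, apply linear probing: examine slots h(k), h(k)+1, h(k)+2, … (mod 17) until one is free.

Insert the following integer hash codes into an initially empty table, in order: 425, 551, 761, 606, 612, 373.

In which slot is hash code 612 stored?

Insert 425: h=1, slot 1 empty => index 1.
Insert 551: h=3, slot 3 empty => index 3.
Insert 761: h=12, slot 12 empty => index 12.
Insert 606: h=9, slot 9 empty => index 9.
Insert 612: h=1, slot 1 occupied => index 2.
Insert 373: h=8, slot 8 empty => index 8.
Table: [., 425, 612, 551, ., ., ., ., 373, 606, ., ., 761, ., ., ., .]

2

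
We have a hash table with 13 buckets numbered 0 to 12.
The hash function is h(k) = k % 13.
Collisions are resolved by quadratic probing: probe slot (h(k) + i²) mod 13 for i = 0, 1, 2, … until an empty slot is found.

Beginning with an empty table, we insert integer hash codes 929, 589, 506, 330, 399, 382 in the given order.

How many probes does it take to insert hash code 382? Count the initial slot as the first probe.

4

929: h=6 → slot 6
589: h=4 → slot 4
506: h=12 → slot 12
330: h=5 → slot 5
399: h=9 → slot 9
382: h=5, probe 5,6,9,1 → slot 1
Table: [—, 382, —, —, 589, 330, 929, —, —, 399, —, —, 506]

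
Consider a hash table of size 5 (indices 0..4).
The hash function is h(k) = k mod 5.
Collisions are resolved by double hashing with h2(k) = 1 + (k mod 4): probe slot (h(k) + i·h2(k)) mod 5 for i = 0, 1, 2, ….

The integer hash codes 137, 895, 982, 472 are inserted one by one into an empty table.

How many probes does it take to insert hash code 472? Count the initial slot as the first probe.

3

137: h=2 => slot 2
895: h=0 => slot 0
982: h=2, h2=3, probe 2,0,3 => slot 3
472: h=2, h2=1, probe 2,3,4 => slot 4
Table: [895, -, 137, 982, 472]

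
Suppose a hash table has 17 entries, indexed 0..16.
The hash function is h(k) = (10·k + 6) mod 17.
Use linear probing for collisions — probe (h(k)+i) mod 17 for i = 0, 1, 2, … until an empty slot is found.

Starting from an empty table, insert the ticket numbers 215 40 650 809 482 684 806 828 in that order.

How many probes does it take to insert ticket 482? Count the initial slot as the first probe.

Insert 215: h=14, slot 14 empty => index 14.
Insert 40: h=15, slot 15 empty => index 15.
Insert 650: h=12, slot 12 empty => index 12.
Insert 809: h=4, slot 4 empty => index 4.
Insert 482: h=15, slot 15 occupied => index 16.
Insert 684: h=12, slot 12 occupied => index 13.
Insert 806: h=8, slot 8 empty => index 8.
Insert 828: h=7, slot 7 empty => index 7.
Table: [_, _, _, _, 809, _, _, 828, 806, _, _, _, 650, 684, 215, 40, 482]

2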